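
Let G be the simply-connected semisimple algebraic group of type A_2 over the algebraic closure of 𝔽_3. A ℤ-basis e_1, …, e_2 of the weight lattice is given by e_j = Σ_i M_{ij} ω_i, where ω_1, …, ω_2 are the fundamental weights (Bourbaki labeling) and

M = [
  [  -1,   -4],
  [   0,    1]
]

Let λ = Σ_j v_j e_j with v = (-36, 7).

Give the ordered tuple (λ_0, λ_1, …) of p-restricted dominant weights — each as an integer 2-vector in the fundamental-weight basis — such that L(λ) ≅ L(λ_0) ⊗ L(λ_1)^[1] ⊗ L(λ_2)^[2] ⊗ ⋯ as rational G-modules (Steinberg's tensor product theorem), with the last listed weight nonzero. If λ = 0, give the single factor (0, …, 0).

Compute c_i = Σ_j M_{ij} v_j with v = (-36, 7):
  c_1 = (-1)·(-36) + (-4)·(7) = 8
  c_2 = (0)·(-36) + (1)·(7) = 7
Writing each c_i in base p = 3:
  c_1 = 8 = 2·3^0 + 2·3^1
  c_2 = 7 = 1·3^0 + 2·3^1
λ_0 = (2, 1)
λ_1 = (2, 2)

((2, 1), (2, 2))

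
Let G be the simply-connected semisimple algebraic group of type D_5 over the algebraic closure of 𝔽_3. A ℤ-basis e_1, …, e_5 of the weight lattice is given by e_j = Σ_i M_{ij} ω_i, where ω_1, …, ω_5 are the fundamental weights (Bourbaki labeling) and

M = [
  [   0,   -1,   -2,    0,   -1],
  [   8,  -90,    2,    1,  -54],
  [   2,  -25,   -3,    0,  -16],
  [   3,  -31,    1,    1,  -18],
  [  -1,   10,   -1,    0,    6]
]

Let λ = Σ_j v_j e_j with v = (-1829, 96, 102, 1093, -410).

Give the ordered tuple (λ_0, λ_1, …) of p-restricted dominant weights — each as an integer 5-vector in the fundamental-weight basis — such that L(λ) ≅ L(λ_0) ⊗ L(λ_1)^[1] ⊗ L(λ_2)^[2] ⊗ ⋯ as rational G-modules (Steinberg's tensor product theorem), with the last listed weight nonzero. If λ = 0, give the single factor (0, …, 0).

((2, 0, 1, 1, 2), (0, 1, 2, 1, 0), (0, 0, 0, 0, 1), (1, 0, 1, 1, 2), (1, 2, 2, 1, 2))

ω-coordinates c = M·v, v = (-1829, 96, 102, 1093, -410):
  c_1 = (0)·(-1829) + (-1)·(96) + (-2)·(102) + (0)·(1093) + (-1)·(-410) = 110
  c_2 = (8)·(-1829) + (-90)·(96) + (2)·(102) + (1)·(1093) + (-54)·(-410) = 165
  c_3 = (2)·(-1829) + (-25)·(96) + (-3)·(102) + (0)·(1093) + (-16)·(-410) = 196
  c_4 = (3)·(-1829) + (-31)·(96) + (1)·(102) + (1)·(1093) + (-18)·(-410) = 112
  c_5 = (-1)·(-1829) + (10)·(96) + (-1)·(102) + (0)·(1093) + (6)·(-410) = 227
p = 3; digits c_i = Σ_j d_{ij}·3^j, 0 ≤ d_{ij} < 3:
  c_1 = 110 = 2·3^0 + 0·3^1 + 0·3^2 + 1·3^3 + 1·3^4
  c_2 = 165 = 0·3^0 + 1·3^1 + 0·3^2 + 0·3^3 + 2·3^4
  c_3 = 196 = 1·3^0 + 2·3^1 + 0·3^2 + 1·3^3 + 2·3^4
  c_4 = 112 = 1·3^0 + 1·3^1 + 0·3^2 + 1·3^3 + 1·3^4
  c_5 = 227 = 2·3^0 + 0·3^1 + 1·3^2 + 2·3^3 + 2·3^4
Factor λ_0 = (2, 0, 1, 1, 2)
Factor λ_1 = (0, 1, 2, 1, 0)
Factor λ_2 = (0, 0, 0, 0, 1)
Factor λ_3 = (1, 0, 1, 1, 2)
Factor λ_4 = (1, 2, 2, 1, 2)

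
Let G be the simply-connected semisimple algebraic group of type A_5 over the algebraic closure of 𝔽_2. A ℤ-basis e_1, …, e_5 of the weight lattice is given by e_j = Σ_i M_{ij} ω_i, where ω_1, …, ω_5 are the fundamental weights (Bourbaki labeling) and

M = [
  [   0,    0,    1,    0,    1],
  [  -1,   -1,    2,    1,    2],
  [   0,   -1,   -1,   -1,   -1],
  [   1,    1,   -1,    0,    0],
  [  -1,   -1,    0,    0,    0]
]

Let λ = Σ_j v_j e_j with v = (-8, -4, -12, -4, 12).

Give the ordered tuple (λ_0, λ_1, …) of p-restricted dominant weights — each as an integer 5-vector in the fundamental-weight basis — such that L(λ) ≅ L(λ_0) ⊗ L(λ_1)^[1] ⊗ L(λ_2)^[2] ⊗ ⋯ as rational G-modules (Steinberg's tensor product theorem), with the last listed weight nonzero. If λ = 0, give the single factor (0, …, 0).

Converting to the ω-basis (c_i = row i of M dotted with v = (-8, -4, -12, -4, 12)):
  c_1 = (0)·(-8) + (0)·(-4) + (1)·(-12) + (0)·(-4) + (1)·(12) = 0
  c_2 = (-1)·(-8) + (-1)·(-4) + (2)·(-12) + (1)·(-4) + (2)·(12) = 8
  c_3 = (0)·(-8) + (-1)·(-4) + (-1)·(-12) + (-1)·(-4) + (-1)·(12) = 8
  c_4 = (1)·(-8) + (1)·(-4) + (-1)·(-12) + (0)·(-4) + (0)·(12) = 0
  c_5 = (-1)·(-8) + (-1)·(-4) + (0)·(-12) + (0)·(-4) + (0)·(12) = 12
Writing each c_i in base p = 2:
  c_1 = 0
  c_2 = 8 = 0·2^0 + 0·2^1 + 0·2^2 + 1·2^3
  c_3 = 8 = 0·2^0 + 0·2^1 + 0·2^2 + 1·2^3
  c_4 = 0
  c_5 = 12 = 0·2^0 + 0·2^1 + 1·2^2 + 1·2^3
p-restricted factor λ_0 = (0, 0, 0, 0, 0)
p-restricted factor λ_1 = (0, 0, 0, 0, 0)
p-restricted factor λ_2 = (0, 0, 0, 0, 1)
p-restricted factor λ_3 = (0, 1, 1, 0, 1)

((0, 0, 0, 0, 0), (0, 0, 0, 0, 0), (0, 0, 0, 0, 1), (0, 1, 1, 0, 1))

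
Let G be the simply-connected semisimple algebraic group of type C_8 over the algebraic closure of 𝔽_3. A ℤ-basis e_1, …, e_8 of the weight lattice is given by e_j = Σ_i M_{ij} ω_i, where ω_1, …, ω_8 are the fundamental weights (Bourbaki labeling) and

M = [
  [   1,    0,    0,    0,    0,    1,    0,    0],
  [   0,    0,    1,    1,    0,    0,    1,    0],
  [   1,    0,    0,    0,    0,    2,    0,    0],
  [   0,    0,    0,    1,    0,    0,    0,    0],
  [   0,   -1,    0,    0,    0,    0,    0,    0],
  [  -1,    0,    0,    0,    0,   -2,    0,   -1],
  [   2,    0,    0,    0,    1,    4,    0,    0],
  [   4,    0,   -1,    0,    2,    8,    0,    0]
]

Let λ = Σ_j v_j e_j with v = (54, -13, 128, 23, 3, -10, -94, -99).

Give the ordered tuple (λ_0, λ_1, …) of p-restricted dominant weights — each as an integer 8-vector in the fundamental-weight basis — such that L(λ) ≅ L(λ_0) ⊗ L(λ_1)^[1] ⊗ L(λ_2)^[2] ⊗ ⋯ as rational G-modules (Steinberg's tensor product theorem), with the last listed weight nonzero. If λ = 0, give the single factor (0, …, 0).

In the fundamental-weight basis, λ has coordinates c = M·v (v = (54, -13, 128, 23, 3, -10, -94, -99)):
  c_1 = 1·54 + (0)·(-13) + 0·128 + 0·23 + 0·3 + (1)·(-10) + (0)·(-94) + (0)·(-99) = 44
  c_2 = 0·54 + (0)·(-13) + 1·128 + 1·23 + 0·3 + (0)·(-10) + (1)·(-94) + (0)·(-99) = 57
  c_3 = 1·54 + (0)·(-13) + 0·128 + 0·23 + 0·3 + (2)·(-10) + (0)·(-94) + (0)·(-99) = 34
  c_4 = 0·54 + (0)·(-13) + 0·128 + 1·23 + 0·3 + (0)·(-10) + (0)·(-94) + (0)·(-99) = 23
  c_5 = 0·54 + (-1)·(-13) + 0·128 + 0·23 + 0·3 + (0)·(-10) + (0)·(-94) + (0)·(-99) = 13
  c_6 = (-1)·(54) + (0)·(-13) + 0·128 + 0·23 + 0·3 + (-2)·(-10) + (0)·(-94) + (-1)·(-99) = 65
  c_7 = 2·54 + (0)·(-13) + 0·128 + 0·23 + 1·3 + (4)·(-10) + (0)·(-94) + (0)·(-99) = 71
  c_8 = 4·54 + (0)·(-13) + (-1)·(128) + 0·23 + 2·3 + (8)·(-10) + (0)·(-94) + (0)·(-99) = 14
Expand coordinatewise in base 3:
  c_1 = 44 = 2·3^0 + 2·3^1 + 1·3^2 + 1·3^3
  c_2 = 57 = 0·3^0 + 1·3^1 + 0·3^2 + 2·3^3
  c_3 = 34 = 1·3^0 + 2·3^1 + 0·3^2 + 1·3^3
  c_4 = 23 = 2·3^0 + 1·3^1 + 2·3^2
  c_5 = 13 = 1·3^0 + 1·3^1 + 1·3^2
  c_6 = 65 = 2·3^0 + 0·3^1 + 1·3^2 + 2·3^3
  c_7 = 71 = 2·3^0 + 2·3^1 + 1·3^2 + 2·3^3
  c_8 = 14 = 2·3^0 + 1·3^1 + 1·3^2
λ_0 = (2, 0, 1, 2, 1, 2, 2, 2)
λ_1 = (2, 1, 2, 1, 1, 0, 2, 1)
λ_2 = (1, 0, 0, 2, 1, 1, 1, 1)
λ_3 = (1, 2, 1, 0, 0, 2, 2, 0)

((2, 0, 1, 2, 1, 2, 2, 2), (2, 1, 2, 1, 1, 0, 2, 1), (1, 0, 0, 2, 1, 1, 1, 1), (1, 2, 1, 0, 0, 2, 2, 0))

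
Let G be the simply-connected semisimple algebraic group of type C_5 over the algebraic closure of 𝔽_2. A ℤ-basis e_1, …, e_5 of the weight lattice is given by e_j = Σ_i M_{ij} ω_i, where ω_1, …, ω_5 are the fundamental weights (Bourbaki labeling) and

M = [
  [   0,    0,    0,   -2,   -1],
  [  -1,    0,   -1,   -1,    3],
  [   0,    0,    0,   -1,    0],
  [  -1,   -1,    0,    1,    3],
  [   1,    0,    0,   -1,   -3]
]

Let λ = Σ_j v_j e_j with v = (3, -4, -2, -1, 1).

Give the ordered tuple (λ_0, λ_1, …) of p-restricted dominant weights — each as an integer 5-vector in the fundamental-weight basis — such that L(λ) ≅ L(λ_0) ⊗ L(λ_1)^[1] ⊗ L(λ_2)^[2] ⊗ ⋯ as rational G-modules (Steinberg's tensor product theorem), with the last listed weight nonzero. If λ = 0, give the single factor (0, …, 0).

Change of basis e → ω: c = M·v where v = (3, -4, -2, -1, 1):
  c_1 = (0)·(3) + (0)·(-4) + (0)·(-2) + (-2)·(-1) + (-1)·(1) = 1
  c_2 = (-1)·(3) + (0)·(-4) + (-1)·(-2) + (-1)·(-1) + (3)·(1) = 3
  c_3 = (0)·(3) + (0)·(-4) + (0)·(-2) + (-1)·(-1) + (0)·(1) = 1
  c_4 = (-1)·(3) + (-1)·(-4) + (0)·(-2) + (1)·(-1) + (3)·(1) = 3
  c_5 = (1)·(3) + (0)·(-4) + (0)·(-2) + (-1)·(-1) + (-3)·(1) = 1
Expand coordinatewise in base 2:
  c_1 = 1 = 1·2^0
  c_2 = 3 = 1·2^0 + 1·2^1
  c_3 = 1 = 1·2^0
  c_4 = 3 = 1·2^0 + 1·2^1
  c_5 = 1 = 1·2^0
Factor λ_0 = (1, 1, 1, 1, 1)
Factor λ_1 = (0, 1, 0, 1, 0)

((1, 1, 1, 1, 1), (0, 1, 0, 1, 0))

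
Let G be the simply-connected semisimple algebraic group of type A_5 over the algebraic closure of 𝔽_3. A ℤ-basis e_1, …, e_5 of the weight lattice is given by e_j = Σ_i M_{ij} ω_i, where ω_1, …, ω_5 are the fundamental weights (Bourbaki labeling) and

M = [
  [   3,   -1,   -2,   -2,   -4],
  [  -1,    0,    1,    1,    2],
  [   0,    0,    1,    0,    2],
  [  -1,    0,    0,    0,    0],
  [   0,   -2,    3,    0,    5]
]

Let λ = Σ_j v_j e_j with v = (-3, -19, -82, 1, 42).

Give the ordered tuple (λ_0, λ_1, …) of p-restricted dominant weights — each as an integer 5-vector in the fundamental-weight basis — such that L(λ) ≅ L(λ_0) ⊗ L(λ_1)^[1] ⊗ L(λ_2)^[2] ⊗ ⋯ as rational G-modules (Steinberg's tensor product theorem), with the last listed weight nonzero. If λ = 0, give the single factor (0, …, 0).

Change of basis e → ω: c = M·v where v = (-3, -19, -82, 1, 42):
  c_1 = (3)·(-3) + (-1)·(-19) + (-2)·(-82) + (-2)·(1) + (-4)·(42) = 4
  c_2 = (-1)·(-3) + (0)·(-19) + (1)·(-82) + (1)·(1) + (2)·(42) = 6
  c_3 = (0)·(-3) + (0)·(-19) + (1)·(-82) + (0)·(1) + (2)·(42) = 2
  c_4 = (-1)·(-3) + (0)·(-19) + (0)·(-82) + (0)·(1) + (0)·(42) = 3
  c_5 = (0)·(-3) + (-2)·(-19) + (3)·(-82) + (0)·(1) + (5)·(42) = 2
Base-3 expansion of each c_i:
  c_1 = 4 = 1·3^0 + 1·3^1
  c_2 = 6 = 0·3^0 + 2·3^1
  c_3 = 2 = 2·3^0
  c_4 = 3 = 0·3^0 + 1·3^1
  c_5 = 2 = 2·3^0
p-restricted factor λ_0 = (1, 0, 2, 0, 2)
p-restricted factor λ_1 = (1, 2, 0, 1, 0)

((1, 0, 2, 0, 2), (1, 2, 0, 1, 0))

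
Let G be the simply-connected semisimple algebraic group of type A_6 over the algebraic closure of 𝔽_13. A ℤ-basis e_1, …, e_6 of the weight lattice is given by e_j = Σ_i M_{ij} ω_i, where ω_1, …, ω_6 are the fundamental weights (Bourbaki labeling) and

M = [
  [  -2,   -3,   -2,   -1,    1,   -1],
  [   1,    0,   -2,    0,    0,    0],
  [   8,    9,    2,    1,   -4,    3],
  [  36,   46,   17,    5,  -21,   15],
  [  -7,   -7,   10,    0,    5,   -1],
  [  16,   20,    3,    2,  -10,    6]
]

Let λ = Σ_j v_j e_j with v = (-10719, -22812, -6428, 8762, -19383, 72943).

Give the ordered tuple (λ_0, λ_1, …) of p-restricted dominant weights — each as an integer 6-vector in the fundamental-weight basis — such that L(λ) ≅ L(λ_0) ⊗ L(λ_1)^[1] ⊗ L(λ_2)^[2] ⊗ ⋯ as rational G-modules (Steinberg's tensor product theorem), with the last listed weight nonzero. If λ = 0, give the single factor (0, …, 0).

Converting to the ω-basis (c_i = row i of M dotted with v = (-10719, -22812, -6428, 8762, -19383, 72943)):
  c_1 = (-2)·(-10719) + (-3)·(-22812) + (-2)·(-6428) + (-1)·(8762) + (1)·(-19383) + (-1)·(72943) = 1642
  c_2 = (1)·(-10719) + (0)·(-22812) + (-2)·(-6428) + (0)·(8762) + (0)·(-19383) + (0)·(72943) = 2137
  c_3 = (8)·(-10719) + (9)·(-22812) + (2)·(-6428) + (1)·(8762) + (-4)·(-19383) + (3)·(72943) = 1207
  c_4 = (36)·(-10719) + (46)·(-22812) + (17)·(-6428) + (5)·(8762) + (-21)·(-19383) + (15)·(72943) = 486
  c_5 = (-7)·(-10719) + (-7)·(-22812) + (10)·(-6428) + (0)·(8762) + (5)·(-19383) + (-1)·(72943) = 579
  c_6 = (16)·(-10719) + (20)·(-22812) + (3)·(-6428) + (2)·(8762) + (-10)·(-19383) + (6)·(72943) = 1984
Base-13 expansion of each c_i:
  c_1 = 1642 = 4·13^0 + 9·13^1 + 9·13^2
  c_2 = 2137 = 5·13^0 + 8·13^1 + 12·13^2
  c_3 = 1207 = 11·13^0 + 1·13^1 + 7·13^2
  c_4 = 486 = 5·13^0 + 11·13^1 + 2·13^2
  c_5 = 579 = 7·13^0 + 5·13^1 + 3·13^2
  c_6 = 1984 = 8·13^0 + 9·13^1 + 11·13^2
p-restricted factor λ_0 = (4, 5, 11, 5, 7, 8)
p-restricted factor λ_1 = (9, 8, 1, 11, 5, 9)
p-restricted factor λ_2 = (9, 12, 7, 2, 3, 11)

((4, 5, 11, 5, 7, 8), (9, 8, 1, 11, 5, 9), (9, 12, 7, 2, 3, 11))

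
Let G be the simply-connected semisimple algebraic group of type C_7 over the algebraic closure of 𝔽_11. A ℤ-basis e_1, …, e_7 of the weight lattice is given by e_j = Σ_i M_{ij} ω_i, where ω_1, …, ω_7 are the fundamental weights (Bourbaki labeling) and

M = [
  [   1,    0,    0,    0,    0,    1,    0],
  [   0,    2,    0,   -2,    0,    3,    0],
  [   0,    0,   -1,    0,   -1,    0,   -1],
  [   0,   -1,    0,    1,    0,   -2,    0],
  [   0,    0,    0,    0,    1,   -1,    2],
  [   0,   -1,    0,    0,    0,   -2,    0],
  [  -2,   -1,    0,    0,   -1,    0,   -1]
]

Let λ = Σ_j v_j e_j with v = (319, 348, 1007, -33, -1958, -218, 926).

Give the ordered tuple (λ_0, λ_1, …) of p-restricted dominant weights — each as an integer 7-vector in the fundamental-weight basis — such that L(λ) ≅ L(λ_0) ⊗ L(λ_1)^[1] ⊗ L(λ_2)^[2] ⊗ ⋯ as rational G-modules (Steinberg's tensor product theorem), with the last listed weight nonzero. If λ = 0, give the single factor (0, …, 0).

Change of basis e → ω: c = M·v where v = (319, 348, 1007, -33, -1958, -218, 926):
  c_1 = 1·319 + 0·348 + 0·1007 + (0)·(-33) + (0)·(-1958) + (1)·(-218) + 0·926 = 101
  c_2 = 0·319 + 2·348 + 0·1007 + (-2)·(-33) + (0)·(-1958) + (3)·(-218) + 0·926 = 108
  c_3 = 0·319 + 0·348 + (-1)·(1007) + (0)·(-33) + (-1)·(-1958) + (0)·(-218) + (-1)·(926) = 25
  c_4 = 0·319 + (-1)·(348) + 0·1007 + (1)·(-33) + (0)·(-1958) + (-2)·(-218) + 0·926 = 55
  c_5 = 0·319 + 0·348 + 0·1007 + (0)·(-33) + (1)·(-1958) + (-1)·(-218) + 2·926 = 112
  c_6 = 0·319 + (-1)·(348) + 0·1007 + (0)·(-33) + (0)·(-1958) + (-2)·(-218) + 0·926 = 88
  c_7 = (-2)·(319) + (-1)·(348) + 0·1007 + (0)·(-33) + (-1)·(-1958) + (0)·(-218) + (-1)·(926) = 46
p = 11; digits c_i = Σ_j d_{ij}·11^j, 0 ≤ d_{ij} < 11:
  c_1 = 101 = 2·11^0 + 9·11^1
  c_2 = 108 = 9·11^0 + 9·11^1
  c_3 = 25 = 3·11^0 + 2·11^1
  c_4 = 55 = 0·11^0 + 5·11^1
  c_5 = 112 = 2·11^0 + 10·11^1
  c_6 = 88 = 0·11^0 + 8·11^1
  c_7 = 46 = 2·11^0 + 4·11^1
λ_0 = (2, 9, 3, 0, 2, 0, 2)
λ_1 = (9, 9, 2, 5, 10, 8, 4)

((2, 9, 3, 0, 2, 0, 2), (9, 9, 2, 5, 10, 8, 4))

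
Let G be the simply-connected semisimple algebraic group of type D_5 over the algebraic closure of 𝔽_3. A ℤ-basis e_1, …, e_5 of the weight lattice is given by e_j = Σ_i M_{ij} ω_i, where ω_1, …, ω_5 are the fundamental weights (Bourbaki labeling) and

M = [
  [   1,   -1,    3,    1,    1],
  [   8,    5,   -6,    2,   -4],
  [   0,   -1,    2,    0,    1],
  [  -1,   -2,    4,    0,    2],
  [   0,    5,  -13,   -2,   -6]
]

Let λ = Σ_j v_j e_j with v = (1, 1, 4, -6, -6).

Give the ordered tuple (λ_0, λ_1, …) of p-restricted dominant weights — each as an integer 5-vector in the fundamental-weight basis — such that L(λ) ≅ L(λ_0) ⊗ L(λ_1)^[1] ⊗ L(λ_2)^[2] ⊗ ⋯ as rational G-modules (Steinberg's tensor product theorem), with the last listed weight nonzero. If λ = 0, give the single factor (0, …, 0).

In the fundamental-weight basis, λ has coordinates c = M·v (v = (1, 1, 4, -6, -6)):
  c_1 = 1*1 + -1*1 + 3*4 + 1*-6 + 1*-6 = 0
  c_2 = 8*1 + 5*1 + -6*4 + 2*-6 + -4*-6 = 1
  c_3 = 0*1 + -1*1 + 2*4 + 0*-6 + 1*-6 = 1
  c_4 = -1*1 + -2*1 + 4*4 + 0*-6 + 2*-6 = 1
  c_5 = 0*1 + 5*1 + -13*4 + -2*-6 + -6*-6 = 1
Writing each c_i in base p = 3:
  c_1 = 0
  c_2 = 1 = 1·3^0
  c_3 = 1 = 1·3^0
  c_4 = 1 = 1·3^0
  c_5 = 1 = 1·3^0
Factor λ_0 = (0, 1, 1, 1, 1)

((0, 1, 1, 1, 1),)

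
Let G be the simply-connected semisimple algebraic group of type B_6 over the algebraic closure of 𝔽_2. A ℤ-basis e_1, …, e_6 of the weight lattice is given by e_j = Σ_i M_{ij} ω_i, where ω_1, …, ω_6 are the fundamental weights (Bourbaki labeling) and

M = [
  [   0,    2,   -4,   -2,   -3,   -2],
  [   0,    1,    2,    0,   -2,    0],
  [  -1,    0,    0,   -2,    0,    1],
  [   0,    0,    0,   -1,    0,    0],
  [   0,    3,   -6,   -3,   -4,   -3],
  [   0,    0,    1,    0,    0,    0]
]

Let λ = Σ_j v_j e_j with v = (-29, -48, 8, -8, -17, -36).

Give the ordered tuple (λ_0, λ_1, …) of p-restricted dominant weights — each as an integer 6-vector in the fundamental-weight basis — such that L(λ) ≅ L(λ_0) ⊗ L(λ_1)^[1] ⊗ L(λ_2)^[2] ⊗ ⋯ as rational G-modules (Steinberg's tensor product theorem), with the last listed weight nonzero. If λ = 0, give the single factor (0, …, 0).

Converting to the ω-basis (c_i = row i of M dotted with v = (-29, -48, 8, -8, -17, -36)):
  c_1 = 0*-29 + 2*-48 + -4*8 + -2*-8 + -3*-17 + -2*-36 = 11
  c_2 = 0*-29 + 1*-48 + 2*8 + 0*-8 + -2*-17 + 0*-36 = 2
  c_3 = -1*-29 + 0*-48 + 0*8 + -2*-8 + 0*-17 + 1*-36 = 9
  c_4 = 0*-29 + 0*-48 + 0*8 + -1*-8 + 0*-17 + 0*-36 = 8
  c_5 = 0*-29 + 3*-48 + -6*8 + -3*-8 + -4*-17 + -3*-36 = 8
  c_6 = 0*-29 + 0*-48 + 1*8 + 0*-8 + 0*-17 + 0*-36 = 8
Expand coordinatewise in base 2:
  c_1 = 11 = 1·2^0 + 1·2^1 + 0·2^2 + 1·2^3
  c_2 = 2 = 0·2^0 + 1·2^1
  c_3 = 9 = 1·2^0 + 0·2^1 + 0·2^2 + 1·2^3
  c_4 = 8 = 0·2^0 + 0·2^1 + 0·2^2 + 1·2^3
  c_5 = 8 = 0·2^0 + 0·2^1 + 0·2^2 + 1·2^3
  c_6 = 8 = 0·2^0 + 0·2^1 + 0·2^2 + 1·2^3
λ_0 = (1, 0, 1, 0, 0, 0)
λ_1 = (1, 1, 0, 0, 0, 0)
λ_2 = (0, 0, 0, 0, 0, 0)
λ_3 = (1, 0, 1, 1, 1, 1)

((1, 0, 1, 0, 0, 0), (1, 1, 0, 0, 0, 0), (0, 0, 0, 0, 0, 0), (1, 0, 1, 1, 1, 1))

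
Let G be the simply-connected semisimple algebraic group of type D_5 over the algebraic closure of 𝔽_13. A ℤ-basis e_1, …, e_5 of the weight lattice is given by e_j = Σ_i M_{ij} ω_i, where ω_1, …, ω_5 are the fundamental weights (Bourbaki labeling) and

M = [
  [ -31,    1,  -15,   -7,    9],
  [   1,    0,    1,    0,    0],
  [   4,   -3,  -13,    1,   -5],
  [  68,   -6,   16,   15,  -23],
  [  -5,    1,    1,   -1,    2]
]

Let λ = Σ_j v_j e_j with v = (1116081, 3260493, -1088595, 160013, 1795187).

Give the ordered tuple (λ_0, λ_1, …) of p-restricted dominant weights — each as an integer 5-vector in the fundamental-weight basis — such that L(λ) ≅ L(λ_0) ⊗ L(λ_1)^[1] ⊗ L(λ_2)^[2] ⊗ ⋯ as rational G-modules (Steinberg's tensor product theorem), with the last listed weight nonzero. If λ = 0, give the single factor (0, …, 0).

In the fundamental-weight basis, λ has coordinates c = M·v (v = (1116081, 3260493, -1088595, 160013, 1795187)):
  c_1 = (-31)·(1116081) + (1)·(3260493) + (-15)·(-1088595) + (-7)·(160013) + (9)·(1795187) = 27499
  c_2 = (1)·(1116081) + (0)·(3260493) + (1)·(-1088595) + (0)·(160013) + (0)·(1795187) = 27486
  c_3 = (4)·(1116081) + (-3)·(3260493) + (-13)·(-1088595) + (1)·(160013) + (-5)·(1795187) = 18658
  c_4 = (68)·(1116081) + (-6)·(3260493) + (16)·(-1088595) + (15)·(160013) + (-23)·(1795187) = 23924
  c_5 = (-5)·(1116081) + (1)·(3260493) + (1)·(-1088595) + (-1)·(160013) + (2)·(1795187) = 21854
Writing each c_i in base p = 13:
  c_1 = 27499 = 4·13^0 + 9·13^1 + 6·13^2 + 12·13^3
  c_2 = 27486 = 4·13^0 + 8·13^1 + 6·13^2 + 12·13^3
  c_3 = 18658 = 3·13^0 + 5·13^1 + 6·13^2 + 8·13^3
  c_4 = 23924 = 4·13^0 + 7·13^1 + 11·13^2 + 10·13^3
  c_5 = 21854 = 1·13^0 + 4·13^1 + 12·13^2 + 9·13^3
Factor λ_0 = (4, 4, 3, 4, 1)
Factor λ_1 = (9, 8, 5, 7, 4)
Factor λ_2 = (6, 6, 6, 11, 12)
Factor λ_3 = (12, 12, 8, 10, 9)

((4, 4, 3, 4, 1), (9, 8, 5, 7, 4), (6, 6, 6, 11, 12), (12, 12, 8, 10, 9))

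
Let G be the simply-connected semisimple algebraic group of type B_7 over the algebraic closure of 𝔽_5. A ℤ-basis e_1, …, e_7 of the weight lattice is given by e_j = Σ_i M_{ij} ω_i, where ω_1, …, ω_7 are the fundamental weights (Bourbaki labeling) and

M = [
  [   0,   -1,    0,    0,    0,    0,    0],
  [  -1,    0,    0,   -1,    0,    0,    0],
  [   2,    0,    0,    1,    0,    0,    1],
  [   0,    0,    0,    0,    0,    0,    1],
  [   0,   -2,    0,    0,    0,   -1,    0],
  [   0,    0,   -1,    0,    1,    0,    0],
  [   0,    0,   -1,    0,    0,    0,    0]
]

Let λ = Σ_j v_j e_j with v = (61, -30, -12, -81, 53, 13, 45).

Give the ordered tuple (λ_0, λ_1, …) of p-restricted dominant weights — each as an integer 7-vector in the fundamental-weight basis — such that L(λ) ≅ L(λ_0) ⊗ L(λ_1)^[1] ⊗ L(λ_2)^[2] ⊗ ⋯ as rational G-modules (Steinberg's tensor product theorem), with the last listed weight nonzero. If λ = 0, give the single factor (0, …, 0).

ω-coordinates c = M·v, v = (61, -30, -12, -81, 53, 13, 45):
  c_1 = (0)·(61) + (-1)·(-30) + (0)·(-12) + (0)·(-81) + (0)·(53) + (0)·(13) + (0)·(45) = 30
  c_2 = (-1)·(61) + (0)·(-30) + (0)·(-12) + (-1)·(-81) + (0)·(53) + (0)·(13) + (0)·(45) = 20
  c_3 = (2)·(61) + (0)·(-30) + (0)·(-12) + (1)·(-81) + (0)·(53) + (0)·(13) + (1)·(45) = 86
  c_4 = (0)·(61) + (0)·(-30) + (0)·(-12) + (0)·(-81) + (0)·(53) + (0)·(13) + (1)·(45) = 45
  c_5 = (0)·(61) + (-2)·(-30) + (0)·(-12) + (0)·(-81) + (0)·(53) + (-1)·(13) + (0)·(45) = 47
  c_6 = (0)·(61) + (0)·(-30) + (-1)·(-12) + (0)·(-81) + (1)·(53) + (0)·(13) + (0)·(45) = 65
  c_7 = (0)·(61) + (0)·(-30) + (-1)·(-12) + (0)·(-81) + (0)·(53) + (0)·(13) + (0)·(45) = 12
Expand coordinatewise in base 5:
  c_1 = 30 = 0·5^0 + 1·5^1 + 1·5^2
  c_2 = 20 = 0·5^0 + 4·5^1
  c_3 = 86 = 1·5^0 + 2·5^1 + 3·5^2
  c_4 = 45 = 0·5^0 + 4·5^1 + 1·5^2
  c_5 = 47 = 2·5^0 + 4·5^1 + 1·5^2
  c_6 = 65 = 0·5^0 + 3·5^1 + 2·5^2
  c_7 = 12 = 2·5^0 + 2·5^1
Factor λ_0 = (0, 0, 1, 0, 2, 0, 2)
Factor λ_1 = (1, 4, 2, 4, 4, 3, 2)
Factor λ_2 = (1, 0, 3, 1, 1, 2, 0)

((0, 0, 1, 0, 2, 0, 2), (1, 4, 2, 4, 4, 3, 2), (1, 0, 3, 1, 1, 2, 0))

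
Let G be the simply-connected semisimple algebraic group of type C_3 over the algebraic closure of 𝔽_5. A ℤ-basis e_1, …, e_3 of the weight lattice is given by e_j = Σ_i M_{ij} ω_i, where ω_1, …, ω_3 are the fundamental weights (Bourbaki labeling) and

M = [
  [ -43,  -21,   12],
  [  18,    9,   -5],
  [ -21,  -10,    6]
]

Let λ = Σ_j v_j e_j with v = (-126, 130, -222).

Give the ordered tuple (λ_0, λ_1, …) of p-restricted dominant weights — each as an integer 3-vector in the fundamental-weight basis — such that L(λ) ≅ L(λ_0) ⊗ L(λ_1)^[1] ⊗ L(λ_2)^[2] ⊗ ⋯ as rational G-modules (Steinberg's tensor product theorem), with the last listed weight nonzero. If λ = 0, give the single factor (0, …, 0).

Converting to the ω-basis (c_i = row i of M dotted with v = (-126, 130, -222)):
  c_1 = -43*-126 + -21*130 + 12*-222 = 24
  c_2 = 18*-126 + 9*130 + -5*-222 = 12
  c_3 = -21*-126 + -10*130 + 6*-222 = 14
Expand coordinatewise in base 5:
  c_1 = 24 = 4·5^0 + 4·5^1
  c_2 = 12 = 2·5^0 + 2·5^1
  c_3 = 14 = 4·5^0 + 2·5^1
p-restricted factor λ_0 = (4, 2, 4)
p-restricted factor λ_1 = (4, 2, 2)

((4, 2, 4), (4, 2, 2))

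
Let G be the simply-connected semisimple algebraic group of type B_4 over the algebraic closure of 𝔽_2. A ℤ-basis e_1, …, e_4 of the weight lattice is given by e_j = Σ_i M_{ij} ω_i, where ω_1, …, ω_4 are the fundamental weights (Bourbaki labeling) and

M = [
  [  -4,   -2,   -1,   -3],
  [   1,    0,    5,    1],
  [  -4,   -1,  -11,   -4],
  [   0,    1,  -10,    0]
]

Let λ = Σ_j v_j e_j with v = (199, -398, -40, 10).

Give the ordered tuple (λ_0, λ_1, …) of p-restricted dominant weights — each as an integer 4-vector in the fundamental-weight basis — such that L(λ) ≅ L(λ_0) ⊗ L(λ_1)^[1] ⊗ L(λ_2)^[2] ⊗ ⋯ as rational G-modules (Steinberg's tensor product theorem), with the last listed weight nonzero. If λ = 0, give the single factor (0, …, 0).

((0, 1, 0, 0), (1, 0, 1, 1), (0, 0, 0, 0), (1, 1, 0, 0))

In the fundamental-weight basis, λ has coordinates c = M·v (v = (199, -398, -40, 10)):
  c_1 = -4*199 + -2*-398 + -1*-40 + -3*10 = 10
  c_2 = 1*199 + 0*-398 + 5*-40 + 1*10 = 9
  c_3 = -4*199 + -1*-398 + -11*-40 + -4*10 = 2
  c_4 = 0*199 + 1*-398 + -10*-40 + 0*10 = 2
p = 2; digits c_i = Σ_j d_{ij}·2^j, 0 ≤ d_{ij} < 2:
  c_1 = 10 = 0·2^0 + 1·2^1 + 0·2^2 + 1·2^3
  c_2 = 9 = 1·2^0 + 0·2^1 + 0·2^2 + 1·2^3
  c_3 = 2 = 0·2^0 + 1·2^1
  c_4 = 2 = 0·2^0 + 1·2^1
p-restricted factor λ_0 = (0, 1, 0, 0)
p-restricted factor λ_1 = (1, 0, 1, 1)
p-restricted factor λ_2 = (0, 0, 0, 0)
p-restricted factor λ_3 = (1, 1, 0, 0)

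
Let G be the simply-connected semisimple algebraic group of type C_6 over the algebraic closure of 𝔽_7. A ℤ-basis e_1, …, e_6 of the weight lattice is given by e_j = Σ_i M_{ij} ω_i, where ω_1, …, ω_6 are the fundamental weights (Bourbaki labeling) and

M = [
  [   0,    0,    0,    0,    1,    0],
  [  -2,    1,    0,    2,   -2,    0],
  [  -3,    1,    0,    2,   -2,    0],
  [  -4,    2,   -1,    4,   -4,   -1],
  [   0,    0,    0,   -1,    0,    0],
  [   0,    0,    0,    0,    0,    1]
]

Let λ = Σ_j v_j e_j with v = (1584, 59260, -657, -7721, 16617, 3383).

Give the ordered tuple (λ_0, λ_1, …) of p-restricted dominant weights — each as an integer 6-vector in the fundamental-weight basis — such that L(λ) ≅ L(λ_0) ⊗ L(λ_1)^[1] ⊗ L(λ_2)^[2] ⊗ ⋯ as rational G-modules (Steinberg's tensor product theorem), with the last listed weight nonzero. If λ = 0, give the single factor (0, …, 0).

In the fundamental-weight basis, λ has coordinates c = M·v (v = (1584, 59260, -657, -7721, 16617, 3383)):
  c_1 = 0·1584 + 0·59260 + (0)·(-657) + (0)·(-7721) + 1·16617 + 0·3383 = 16617
  c_2 = (-2)·(1584) + 1·59260 + (0)·(-657) + (2)·(-7721) + (-2)·(16617) + 0·3383 = 7416
  c_3 = (-3)·(1584) + 1·59260 + (0)·(-657) + (2)·(-7721) + (-2)·(16617) + 0·3383 = 5832
  c_4 = (-4)·(1584) + 2·59260 + (-1)·(-657) + (4)·(-7721) + (-4)·(16617) + (-1)·(3383) = 12106
  c_5 = 0·1584 + 0·59260 + (0)·(-657) + (-1)·(-7721) + 0·16617 + 0·3383 = 7721
  c_6 = 0·1584 + 0·59260 + (0)·(-657) + (0)·(-7721) + 0·16617 + 1·3383 = 3383
Expand coordinatewise in base 7:
  c_1 = 16617 = 6·7^0 + 0·7^1 + 3·7^2 + 6·7^3 + 6·7^4
  c_2 = 7416 = 3·7^0 + 2·7^1 + 4·7^2 + 0·7^3 + 3·7^4
  c_3 = 5832 = 1·7^0 + 0·7^1 + 0·7^2 + 3·7^3 + 2·7^4
  c_4 = 12106 = 3·7^0 + 0·7^1 + 2·7^2 + 0·7^3 + 5·7^4
  c_5 = 7721 = 0·7^0 + 4·7^1 + 3·7^2 + 1·7^3 + 3·7^4
  c_6 = 3383 = 2·7^0 + 0·7^1 + 6·7^2 + 2·7^3 + 1·7^4
Factor λ_0 = (6, 3, 1, 3, 0, 2)
Factor λ_1 = (0, 2, 0, 0, 4, 0)
Factor λ_2 = (3, 4, 0, 2, 3, 6)
Factor λ_3 = (6, 0, 3, 0, 1, 2)
Factor λ_4 = (6, 3, 2, 5, 3, 1)

((6, 3, 1, 3, 0, 2), (0, 2, 0, 0, 4, 0), (3, 4, 0, 2, 3, 6), (6, 0, 3, 0, 1, 2), (6, 3, 2, 5, 3, 1))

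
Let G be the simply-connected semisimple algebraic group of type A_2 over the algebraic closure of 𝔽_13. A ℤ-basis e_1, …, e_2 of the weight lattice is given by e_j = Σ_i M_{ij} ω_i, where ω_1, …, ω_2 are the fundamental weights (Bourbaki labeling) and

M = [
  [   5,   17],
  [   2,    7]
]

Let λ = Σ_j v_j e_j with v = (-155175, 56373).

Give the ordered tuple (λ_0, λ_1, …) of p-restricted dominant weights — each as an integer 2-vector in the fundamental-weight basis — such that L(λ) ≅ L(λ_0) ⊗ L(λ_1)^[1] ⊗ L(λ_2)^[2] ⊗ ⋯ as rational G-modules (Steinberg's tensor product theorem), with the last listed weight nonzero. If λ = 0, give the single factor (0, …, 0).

Change of basis e → ω: c = M·v where v = (-155175, 56373):
  c_1 = (5)·(-155175) + 17·56373 = 182466
  c_2 = (2)·(-155175) + 7·56373 = 84261
Base-13 expansion of each c_i:
  c_1 = 182466 = 11·13^0 + 8·13^1 + 0·13^2 + 5·13^3 + 6·13^4
  c_2 = 84261 = 8·13^0 + 7·13^1 + 4·13^2 + 12·13^3 + 2·13^4
Factor λ_0 = (11, 8)
Factor λ_1 = (8, 7)
Factor λ_2 = (0, 4)
Factor λ_3 = (5, 12)
Factor λ_4 = (6, 2)

((11, 8), (8, 7), (0, 4), (5, 12), (6, 2))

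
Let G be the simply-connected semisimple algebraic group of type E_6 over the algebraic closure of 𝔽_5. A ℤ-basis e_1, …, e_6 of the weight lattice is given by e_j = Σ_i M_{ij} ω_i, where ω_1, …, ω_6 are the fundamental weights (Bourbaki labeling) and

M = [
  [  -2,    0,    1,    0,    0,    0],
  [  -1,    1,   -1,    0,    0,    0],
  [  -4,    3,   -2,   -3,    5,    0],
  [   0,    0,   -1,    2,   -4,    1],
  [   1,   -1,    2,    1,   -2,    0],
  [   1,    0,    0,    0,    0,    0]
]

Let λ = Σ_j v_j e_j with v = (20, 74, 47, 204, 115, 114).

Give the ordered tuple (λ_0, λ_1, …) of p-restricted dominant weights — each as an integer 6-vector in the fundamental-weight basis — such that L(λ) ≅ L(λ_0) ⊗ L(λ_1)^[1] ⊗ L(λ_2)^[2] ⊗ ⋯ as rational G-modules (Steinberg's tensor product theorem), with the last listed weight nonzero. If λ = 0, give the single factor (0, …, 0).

((2, 2, 1, 0, 4, 0), (1, 1, 2, 3, 2, 4))

Converting to the ω-basis (c_i = row i of M dotted with v = (20, 74, 47, 204, 115, 114)):
  c_1 = (-2)·(20) + (0)·(74) + (1)·(47) + (0)·(204) + (0)·(115) + (0)·(114) = 7
  c_2 = (-1)·(20) + (1)·(74) + (-1)·(47) + (0)·(204) + (0)·(115) + (0)·(114) = 7
  c_3 = (-4)·(20) + (3)·(74) + (-2)·(47) + (-3)·(204) + (5)·(115) + (0)·(114) = 11
  c_4 = (0)·(20) + (0)·(74) + (-1)·(47) + (2)·(204) + (-4)·(115) + (1)·(114) = 15
  c_5 = (1)·(20) + (-1)·(74) + (2)·(47) + (1)·(204) + (-2)·(115) + (0)·(114) = 14
  c_6 = (1)·(20) + (0)·(74) + (0)·(47) + (0)·(204) + (0)·(115) + (0)·(114) = 20
Writing each c_i in base p = 5:
  c_1 = 7 = 2·5^0 + 1·5^1
  c_2 = 7 = 2·5^0 + 1·5^1
  c_3 = 11 = 1·5^0 + 2·5^1
  c_4 = 15 = 0·5^0 + 3·5^1
  c_5 = 14 = 4·5^0 + 2·5^1
  c_6 = 20 = 0·5^0 + 4·5^1
λ_0 = (2, 2, 1, 0, 4, 0)
λ_1 = (1, 1, 2, 3, 2, 4)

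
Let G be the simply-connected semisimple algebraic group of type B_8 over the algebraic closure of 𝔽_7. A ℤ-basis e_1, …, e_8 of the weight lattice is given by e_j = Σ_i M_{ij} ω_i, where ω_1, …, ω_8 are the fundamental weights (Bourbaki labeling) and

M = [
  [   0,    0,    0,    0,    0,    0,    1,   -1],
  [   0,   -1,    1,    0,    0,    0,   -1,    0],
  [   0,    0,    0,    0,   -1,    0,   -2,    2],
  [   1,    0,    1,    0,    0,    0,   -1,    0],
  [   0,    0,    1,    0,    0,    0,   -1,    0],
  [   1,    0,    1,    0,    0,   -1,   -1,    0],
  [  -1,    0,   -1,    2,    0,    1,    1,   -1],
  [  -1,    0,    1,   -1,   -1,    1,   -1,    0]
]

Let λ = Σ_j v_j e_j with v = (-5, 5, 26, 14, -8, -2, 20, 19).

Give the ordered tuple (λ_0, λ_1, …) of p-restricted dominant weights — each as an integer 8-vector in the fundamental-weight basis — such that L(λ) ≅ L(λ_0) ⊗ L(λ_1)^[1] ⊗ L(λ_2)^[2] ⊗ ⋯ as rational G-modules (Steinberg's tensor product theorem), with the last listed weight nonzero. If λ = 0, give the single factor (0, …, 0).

((1, 1, 6, 1, 6, 3, 6, 3),)

In the fundamental-weight basis, λ has coordinates c = M·v (v = (-5, 5, 26, 14, -8, -2, 20, 19)):
  c_1 = 0*-5 + 0*5 + 0*26 + 0*14 + 0*-8 + 0*-2 + 1*20 + -1*19 = 1
  c_2 = 0*-5 + -1*5 + 1*26 + 0*14 + 0*-8 + 0*-2 + -1*20 + 0*19 = 1
  c_3 = 0*-5 + 0*5 + 0*26 + 0*14 + -1*-8 + 0*-2 + -2*20 + 2*19 = 6
  c_4 = 1*-5 + 0*5 + 1*26 + 0*14 + 0*-8 + 0*-2 + -1*20 + 0*19 = 1
  c_5 = 0*-5 + 0*5 + 1*26 + 0*14 + 0*-8 + 0*-2 + -1*20 + 0*19 = 6
  c_6 = 1*-5 + 0*5 + 1*26 + 0*14 + 0*-8 + -1*-2 + -1*20 + 0*19 = 3
  c_7 = -1*-5 + 0*5 + -1*26 + 2*14 + 0*-8 + 1*-2 + 1*20 + -1*19 = 6
  c_8 = -1*-5 + 0*5 + 1*26 + -1*14 + -1*-8 + 1*-2 + -1*20 + 0*19 = 3
p = 7; digits c_i = Σ_j d_{ij}·7^j, 0 ≤ d_{ij} < 7:
  c_1 = 1 = 1·7^0
  c_2 = 1 = 1·7^0
  c_3 = 6 = 6·7^0
  c_4 = 1 = 1·7^0
  c_5 = 6 = 6·7^0
  c_6 = 3 = 3·7^0
  c_7 = 6 = 6·7^0
  c_8 = 3 = 3·7^0
p-restricted factor λ_0 = (1, 1, 6, 1, 6, 3, 6, 3)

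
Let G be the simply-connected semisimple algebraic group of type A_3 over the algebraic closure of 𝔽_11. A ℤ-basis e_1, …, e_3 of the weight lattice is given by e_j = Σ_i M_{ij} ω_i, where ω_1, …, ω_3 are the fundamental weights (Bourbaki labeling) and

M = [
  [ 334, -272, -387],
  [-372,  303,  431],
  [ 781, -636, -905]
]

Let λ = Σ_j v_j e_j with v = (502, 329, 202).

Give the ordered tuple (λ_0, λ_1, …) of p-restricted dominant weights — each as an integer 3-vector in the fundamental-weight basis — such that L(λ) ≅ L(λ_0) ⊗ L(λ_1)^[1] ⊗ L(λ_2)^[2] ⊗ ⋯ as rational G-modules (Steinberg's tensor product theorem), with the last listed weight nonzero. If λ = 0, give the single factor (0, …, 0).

ω-coordinates c = M·v, v = (502, 329, 202):
  c_1 = 334*502 + -272*329 + -387*202 = 6
  c_2 = -372*502 + 303*329 + 431*202 = 5
  c_3 = 781*502 + -636*329 + -905*202 = 8
p = 11; digits c_i = Σ_j d_{ij}·11^j, 0 ≤ d_{ij} < 11:
  c_1 = 6 = 6·11^0
  c_2 = 5 = 5·11^0
  c_3 = 8 = 8·11^0
λ_0 = (6, 5, 8)

((6, 5, 8),)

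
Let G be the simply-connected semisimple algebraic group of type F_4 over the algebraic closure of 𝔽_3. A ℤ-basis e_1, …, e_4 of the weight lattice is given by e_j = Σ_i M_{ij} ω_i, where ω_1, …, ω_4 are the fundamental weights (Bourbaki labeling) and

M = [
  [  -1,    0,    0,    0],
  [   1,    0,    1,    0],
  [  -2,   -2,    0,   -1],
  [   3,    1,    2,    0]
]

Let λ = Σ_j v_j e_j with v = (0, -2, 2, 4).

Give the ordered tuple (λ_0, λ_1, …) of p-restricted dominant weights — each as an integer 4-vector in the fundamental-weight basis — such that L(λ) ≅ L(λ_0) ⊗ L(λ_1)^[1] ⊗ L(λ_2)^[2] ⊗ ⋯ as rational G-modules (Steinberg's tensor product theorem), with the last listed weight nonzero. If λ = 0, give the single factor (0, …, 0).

In the fundamental-weight basis, λ has coordinates c = M·v (v = (0, -2, 2, 4)):
  c_1 = (-1)·(0) + (0)·(-2) + (0)·(2) + (0)·(4) = 0
  c_2 = (1)·(0) + (0)·(-2) + (1)·(2) + (0)·(4) = 2
  c_3 = (-2)·(0) + (-2)·(-2) + (0)·(2) + (-1)·(4) = 0
  c_4 = (3)·(0) + (1)·(-2) + (2)·(2) + (0)·(4) = 2
Base-3 expansion of each c_i:
  c_1 = 0
  c_2 = 2 = 2·3^0
  c_3 = 0
  c_4 = 2 = 2·3^0
p-restricted factor λ_0 = (0, 2, 0, 2)

((0, 2, 0, 2),)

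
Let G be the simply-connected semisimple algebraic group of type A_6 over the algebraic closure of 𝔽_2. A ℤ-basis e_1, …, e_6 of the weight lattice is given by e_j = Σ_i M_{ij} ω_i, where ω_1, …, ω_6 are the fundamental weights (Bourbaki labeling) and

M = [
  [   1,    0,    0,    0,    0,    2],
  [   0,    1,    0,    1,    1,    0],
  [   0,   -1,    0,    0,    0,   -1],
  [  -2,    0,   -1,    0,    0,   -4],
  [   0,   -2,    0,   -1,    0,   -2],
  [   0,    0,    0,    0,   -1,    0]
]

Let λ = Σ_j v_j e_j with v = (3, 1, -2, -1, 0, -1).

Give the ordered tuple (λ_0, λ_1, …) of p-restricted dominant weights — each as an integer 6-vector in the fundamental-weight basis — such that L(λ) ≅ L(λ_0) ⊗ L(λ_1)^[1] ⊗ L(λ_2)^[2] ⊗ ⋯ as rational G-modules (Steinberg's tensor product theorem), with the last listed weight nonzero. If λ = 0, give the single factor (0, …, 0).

ω-coordinates c = M·v, v = (3, 1, -2, -1, 0, -1):
  c_1 = (1)·(3) + (0)·(1) + (0)·(-2) + (0)·(-1) + (0)·(0) + (2)·(-1) = 1
  c_2 = (0)·(3) + (1)·(1) + (0)·(-2) + (1)·(-1) + (1)·(0) + (0)·(-1) = 0
  c_3 = (0)·(3) + (-1)·(1) + (0)·(-2) + (0)·(-1) + (0)·(0) + (-1)·(-1) = 0
  c_4 = (-2)·(3) + (0)·(1) + (-1)·(-2) + (0)·(-1) + (0)·(0) + (-4)·(-1) = 0
  c_5 = (0)·(3) + (-2)·(1) + (0)·(-2) + (-1)·(-1) + (0)·(0) + (-2)·(-1) = 1
  c_6 = (0)·(3) + (0)·(1) + (0)·(-2) + (0)·(-1) + (-1)·(0) + (0)·(-1) = 0
p = 2; digits c_i = Σ_j d_{ij}·2^j, 0 ≤ d_{ij} < 2:
  c_1 = 1 = 1·2^0
  c_2 = 0
  c_3 = 0
  c_4 = 0
  c_5 = 1 = 1·2^0
  c_6 = 0
p-restricted factor λ_0 = (1, 0, 0, 0, 1, 0)

((1, 0, 0, 0, 1, 0),)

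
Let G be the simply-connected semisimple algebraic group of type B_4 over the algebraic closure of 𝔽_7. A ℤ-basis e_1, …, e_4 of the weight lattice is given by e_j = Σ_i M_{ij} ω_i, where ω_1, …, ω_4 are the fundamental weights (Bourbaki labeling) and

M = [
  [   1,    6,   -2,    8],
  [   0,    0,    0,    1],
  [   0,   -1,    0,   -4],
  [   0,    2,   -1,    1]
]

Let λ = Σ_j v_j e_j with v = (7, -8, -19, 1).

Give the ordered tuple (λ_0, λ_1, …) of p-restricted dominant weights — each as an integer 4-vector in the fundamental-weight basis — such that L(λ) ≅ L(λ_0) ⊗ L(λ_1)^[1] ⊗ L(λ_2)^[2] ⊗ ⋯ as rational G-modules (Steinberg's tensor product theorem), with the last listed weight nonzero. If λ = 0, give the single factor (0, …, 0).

((5, 1, 4, 4),)

Change of basis e → ω: c = M·v where v = (7, -8, -19, 1):
  c_1 = 1·7 + (6)·(-8) + (-2)·(-19) + 8·1 = 5
  c_2 = 0·7 + (0)·(-8) + (0)·(-19) + 1·1 = 1
  c_3 = 0·7 + (-1)·(-8) + (0)·(-19) + (-4)·(1) = 4
  c_4 = 0·7 + (2)·(-8) + (-1)·(-19) + 1·1 = 4
Base-7 expansion of each c_i:
  c_1 = 5 = 5·7^0
  c_2 = 1 = 1·7^0
  c_3 = 4 = 4·7^0
  c_4 = 4 = 4·7^0
λ_0 = (5, 1, 4, 4)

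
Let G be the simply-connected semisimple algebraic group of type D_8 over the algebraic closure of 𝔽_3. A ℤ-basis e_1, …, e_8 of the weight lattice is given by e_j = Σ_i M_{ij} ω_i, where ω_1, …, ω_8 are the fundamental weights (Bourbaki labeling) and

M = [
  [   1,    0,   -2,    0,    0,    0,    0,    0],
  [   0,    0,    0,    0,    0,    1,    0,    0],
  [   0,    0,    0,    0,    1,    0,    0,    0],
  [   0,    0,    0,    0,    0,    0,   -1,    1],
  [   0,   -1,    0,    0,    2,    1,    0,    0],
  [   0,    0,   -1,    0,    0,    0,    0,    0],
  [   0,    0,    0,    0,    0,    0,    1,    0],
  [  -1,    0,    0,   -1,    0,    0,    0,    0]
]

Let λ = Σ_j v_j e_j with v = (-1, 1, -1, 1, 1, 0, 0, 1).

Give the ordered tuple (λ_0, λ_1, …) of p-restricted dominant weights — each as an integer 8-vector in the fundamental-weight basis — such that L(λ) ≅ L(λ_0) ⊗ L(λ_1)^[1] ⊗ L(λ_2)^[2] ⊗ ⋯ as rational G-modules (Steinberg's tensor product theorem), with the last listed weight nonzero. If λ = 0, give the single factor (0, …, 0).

((1, 0, 1, 1, 1, 1, 0, 0),)

In the fundamental-weight basis, λ has coordinates c = M·v (v = (-1, 1, -1, 1, 1, 0, 0, 1)):
  c_1 = 1*-1 + 0*1 + -2*-1 + 0*1 + 0*1 + 0*0 + 0*0 + 0*1 = 1
  c_2 = 0*-1 + 0*1 + 0*-1 + 0*1 + 0*1 + 1*0 + 0*0 + 0*1 = 0
  c_3 = 0*-1 + 0*1 + 0*-1 + 0*1 + 1*1 + 0*0 + 0*0 + 0*1 = 1
  c_4 = 0*-1 + 0*1 + 0*-1 + 0*1 + 0*1 + 0*0 + -1*0 + 1*1 = 1
  c_5 = 0*-1 + -1*1 + 0*-1 + 0*1 + 2*1 + 1*0 + 0*0 + 0*1 = 1
  c_6 = 0*-1 + 0*1 + -1*-1 + 0*1 + 0*1 + 0*0 + 0*0 + 0*1 = 1
  c_7 = 0*-1 + 0*1 + 0*-1 + 0*1 + 0*1 + 0*0 + 1*0 + 0*1 = 0
  c_8 = -1*-1 + 0*1 + 0*-1 + -1*1 + 0*1 + 0*0 + 0*0 + 0*1 = 0
p = 3; digits c_i = Σ_j d_{ij}·3^j, 0 ≤ d_{ij} < 3:
  c_1 = 1 = 1·3^0
  c_2 = 0
  c_3 = 1 = 1·3^0
  c_4 = 1 = 1·3^0
  c_5 = 1 = 1·3^0
  c_6 = 1 = 1·3^0
  c_7 = 0
  c_8 = 0
λ_0 = (1, 0, 1, 1, 1, 1, 0, 0)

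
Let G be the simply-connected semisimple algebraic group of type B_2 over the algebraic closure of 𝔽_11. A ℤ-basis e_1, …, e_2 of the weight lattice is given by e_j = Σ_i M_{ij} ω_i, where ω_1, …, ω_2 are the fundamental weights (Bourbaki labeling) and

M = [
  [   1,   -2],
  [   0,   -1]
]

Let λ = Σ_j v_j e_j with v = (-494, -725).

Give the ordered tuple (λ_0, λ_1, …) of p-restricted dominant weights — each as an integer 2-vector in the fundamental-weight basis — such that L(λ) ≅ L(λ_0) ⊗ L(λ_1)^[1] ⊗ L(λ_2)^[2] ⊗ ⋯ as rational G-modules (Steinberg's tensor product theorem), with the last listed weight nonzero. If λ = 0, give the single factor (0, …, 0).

Change of basis e → ω: c = M·v where v = (-494, -725):
  c_1 = 1*-494 + -2*-725 = 956
  c_2 = 0*-494 + -1*-725 = 725
Expand coordinatewise in base 11:
  c_1 = 956 = 10·11^0 + 9·11^1 + 7·11^2
  c_2 = 725 = 10·11^0 + 10·11^1 + 5·11^2
λ_0 = (10, 10)
λ_1 = (9, 10)
λ_2 = (7, 5)

((10, 10), (9, 10), (7, 5))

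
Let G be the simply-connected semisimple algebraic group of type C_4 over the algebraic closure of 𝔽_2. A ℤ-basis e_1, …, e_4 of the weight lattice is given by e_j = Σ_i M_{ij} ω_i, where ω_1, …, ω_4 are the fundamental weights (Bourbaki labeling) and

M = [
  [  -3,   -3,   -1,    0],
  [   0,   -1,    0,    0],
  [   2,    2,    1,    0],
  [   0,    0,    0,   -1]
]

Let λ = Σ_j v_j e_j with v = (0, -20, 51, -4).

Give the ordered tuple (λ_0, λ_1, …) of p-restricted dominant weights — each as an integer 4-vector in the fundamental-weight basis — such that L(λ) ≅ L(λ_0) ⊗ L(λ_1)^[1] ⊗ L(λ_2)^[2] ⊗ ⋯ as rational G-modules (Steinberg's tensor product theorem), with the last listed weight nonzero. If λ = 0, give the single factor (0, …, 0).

((1, 0, 1, 0), (0, 0, 1, 0), (0, 1, 0, 1), (1, 0, 1, 0), (0, 1, 0, 0))

ω-coordinates c = M·v, v = (0, -20, 51, -4):
  c_1 = (-3)·(0) + (-3)·(-20) + (-1)·(51) + (0)·(-4) = 9
  c_2 = (0)·(0) + (-1)·(-20) + (0)·(51) + (0)·(-4) = 20
  c_3 = (2)·(0) + (2)·(-20) + (1)·(51) + (0)·(-4) = 11
  c_4 = (0)·(0) + (0)·(-20) + (0)·(51) + (-1)·(-4) = 4
Expand coordinatewise in base 2:
  c_1 = 9 = 1·2^0 + 0·2^1 + 0·2^2 + 1·2^3
  c_2 = 20 = 0·2^0 + 0·2^1 + 1·2^2 + 0·2^3 + 1·2^4
  c_3 = 11 = 1·2^0 + 1·2^1 + 0·2^2 + 1·2^3
  c_4 = 4 = 0·2^0 + 0·2^1 + 1·2^2
p-restricted factor λ_0 = (1, 0, 1, 0)
p-restricted factor λ_1 = (0, 0, 1, 0)
p-restricted factor λ_2 = (0, 1, 0, 1)
p-restricted factor λ_3 = (1, 0, 1, 0)
p-restricted factor λ_4 = (0, 1, 0, 0)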